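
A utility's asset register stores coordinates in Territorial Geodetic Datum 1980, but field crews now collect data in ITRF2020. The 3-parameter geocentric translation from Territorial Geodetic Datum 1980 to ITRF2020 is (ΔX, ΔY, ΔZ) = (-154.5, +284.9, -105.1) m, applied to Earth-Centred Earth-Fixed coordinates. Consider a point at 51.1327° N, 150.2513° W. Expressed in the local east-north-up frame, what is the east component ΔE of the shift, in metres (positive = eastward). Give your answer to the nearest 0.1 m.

At φ = 51.1327°, λ = -150.2513°: sin φ = 0.778601, cos φ = 0.627519, sin λ = -0.496197, cos λ = -0.868210.
ΔE = −sin λ·ΔX + cos λ·ΔY = −(-0.496197)·(-154.5) + (-0.868210)·(284.9) = -324.02 m.

ΔE = -324.0 m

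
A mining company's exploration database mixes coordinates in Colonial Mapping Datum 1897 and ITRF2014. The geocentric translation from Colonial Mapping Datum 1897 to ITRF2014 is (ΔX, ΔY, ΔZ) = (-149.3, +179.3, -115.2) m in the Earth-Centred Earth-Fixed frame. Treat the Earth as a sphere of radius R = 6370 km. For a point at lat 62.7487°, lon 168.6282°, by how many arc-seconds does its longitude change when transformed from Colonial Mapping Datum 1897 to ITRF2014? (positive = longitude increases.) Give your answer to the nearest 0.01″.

sin φ = 0.889007, cos φ = 0.457894, sin λ = 0.197175, cos λ = -0.980368.
East component: ΔE = −sin λ·ΔX + cos λ·ΔY = −(0.197175)(-149.3) + (-0.980368)(179.3) = -146.34 m.
1° of latitude spans πR/180 = 111177 m; at latitude φ, 1° of longitude spans that × cos φ = 50907.5 m, so Δλ = -146.34 / 50907.5 × 3600 = -10.349″.

Δλ = -10.35″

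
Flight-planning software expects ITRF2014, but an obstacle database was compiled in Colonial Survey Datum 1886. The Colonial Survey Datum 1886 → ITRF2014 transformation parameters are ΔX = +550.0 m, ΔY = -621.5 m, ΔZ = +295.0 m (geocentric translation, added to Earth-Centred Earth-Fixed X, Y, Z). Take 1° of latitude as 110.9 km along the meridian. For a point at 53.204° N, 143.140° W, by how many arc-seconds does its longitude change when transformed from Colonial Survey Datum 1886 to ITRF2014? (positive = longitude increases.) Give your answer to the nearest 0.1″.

Δλ = 44.8″

sin φ = 0.800773, cos φ = 0.598968, sin λ = -0.599862, cos λ = -0.800104.
East component: ΔE = −sin λ·ΔX + cos λ·ΔY = −(-0.599862)(550.0) + (-0.800104)(-621.5) = 827.19 m.
1° of latitude spans 110900 m; at latitude φ, 1° of longitude spans that × cos φ = 66425.5 m, so Δλ = 827.19 / 66425.5 × 3600 = 44.830″.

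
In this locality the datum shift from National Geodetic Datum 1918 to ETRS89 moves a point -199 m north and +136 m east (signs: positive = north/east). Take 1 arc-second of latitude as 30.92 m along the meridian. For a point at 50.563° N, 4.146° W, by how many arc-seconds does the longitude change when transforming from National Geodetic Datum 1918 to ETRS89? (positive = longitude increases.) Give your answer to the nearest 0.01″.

Δλ = 6.92″

At latitude 50.563°, cos φ = 0.635229.
1″ of longitude at this latitude = 30.92 × cos φ = 19.6413 m, so Δλ = 136.0 / 19.6413 = 6.924″.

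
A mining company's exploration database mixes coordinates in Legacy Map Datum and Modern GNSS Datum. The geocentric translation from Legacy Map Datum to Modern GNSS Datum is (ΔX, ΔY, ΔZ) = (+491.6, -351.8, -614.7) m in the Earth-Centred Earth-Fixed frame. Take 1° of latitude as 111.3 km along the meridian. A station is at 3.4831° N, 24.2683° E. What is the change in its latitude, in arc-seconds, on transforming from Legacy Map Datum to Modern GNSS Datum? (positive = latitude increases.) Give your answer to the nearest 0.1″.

sin φ = 0.060754, cos φ = 0.998153, sin λ = 0.411010, cos λ = 0.911631.
North component: ΔN = −sin φ cos λ·ΔX − sin φ sin λ·ΔY + cos φ·ΔZ = −(0.060754)(0.911631)(491.6) − (0.060754)(0.411010)(-351.8) + (0.998153)(-614.7) = -632.01 m.
1° of latitude spans 111300 m, so Δφ = -632.01 / 111300 × 3600 = -20.442″.

Δφ = -20.4″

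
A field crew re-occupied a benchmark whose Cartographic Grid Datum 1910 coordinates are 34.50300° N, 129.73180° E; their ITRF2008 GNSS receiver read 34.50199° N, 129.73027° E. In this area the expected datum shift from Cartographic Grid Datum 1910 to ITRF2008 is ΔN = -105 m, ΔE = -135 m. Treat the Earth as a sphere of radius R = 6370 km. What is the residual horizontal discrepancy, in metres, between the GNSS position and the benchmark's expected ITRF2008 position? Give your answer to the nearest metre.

Observed coordinate differences: Δφ = -0.00101°, Δλ = -0.00153°.
Converting to metres (1° lat = 111177 m, cos φ = 0.824097): observed ΔN = -112.3 m, observed ΔE = -140.2 m.
Subtracting the expected shift leaves a residual of -112.3 − (-105) = -7.3 m north and -140.2 − (-135) = -5.2 m east.
Residual distance = √((-7.3)² + (-5.2)²) = 8.9 m.

9 m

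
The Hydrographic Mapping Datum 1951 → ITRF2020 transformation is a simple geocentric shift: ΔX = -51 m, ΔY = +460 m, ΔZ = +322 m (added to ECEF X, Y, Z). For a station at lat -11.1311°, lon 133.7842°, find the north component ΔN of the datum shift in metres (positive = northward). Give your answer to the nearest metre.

ΔN = 387 m

At φ = -11.1311°, λ = 133.7842°: sin φ = -0.193055, cos φ = 0.981188, sin λ = 0.721951, cos λ = -0.691944.
ΔN = −sin φ cos λ·ΔX − sin φ sin λ·ΔY + cos φ·ΔZ = −(-0.193055)(-0.691944)(-51) − (-0.193055)(0.721951)(460) + (0.981188)(322) = 386.87 m.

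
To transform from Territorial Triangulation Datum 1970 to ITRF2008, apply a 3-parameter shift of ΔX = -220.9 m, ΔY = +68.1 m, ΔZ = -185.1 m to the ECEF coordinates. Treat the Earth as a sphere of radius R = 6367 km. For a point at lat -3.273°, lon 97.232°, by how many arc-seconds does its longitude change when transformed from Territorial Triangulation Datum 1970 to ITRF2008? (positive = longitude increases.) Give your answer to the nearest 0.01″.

sin φ = -0.057094, cos φ = 0.998369, sin λ = 0.992045, cos λ = -0.125887.
East component: ΔE = −sin λ·ΔX + cos λ·ΔY = −(0.992045)(-220.9) + (-0.125887)(68.1) = 210.57 m.
1° of latitude spans πR/180 = 111125 m; at latitude φ, 1° of longitude spans that × cos φ = 110943.8 m, so Δλ = 210.57 / 110943.8 × 3600 = 6.833″.

Δλ = 6.83″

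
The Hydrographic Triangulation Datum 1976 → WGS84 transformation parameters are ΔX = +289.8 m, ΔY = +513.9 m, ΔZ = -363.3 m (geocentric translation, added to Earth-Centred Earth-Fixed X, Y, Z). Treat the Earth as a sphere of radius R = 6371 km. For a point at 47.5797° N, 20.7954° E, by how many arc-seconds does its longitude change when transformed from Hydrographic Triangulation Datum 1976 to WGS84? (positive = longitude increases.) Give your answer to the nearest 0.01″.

sin φ = 0.738216, cos φ = 0.674564, sin λ = 0.355032, cos λ = 0.934854.
East component: ΔE = −sin λ·ΔX + cos λ·ΔY = −(0.355032)(289.8) + (0.934854)(513.9) = 377.53 m.
1° of latitude spans πR/180 = 111195 m; at latitude φ, 1° of longitude spans that × cos φ = 75008.1 m, so Δλ = 377.53 / 75008.1 × 3600 = 18.120″.

Δλ = 18.12″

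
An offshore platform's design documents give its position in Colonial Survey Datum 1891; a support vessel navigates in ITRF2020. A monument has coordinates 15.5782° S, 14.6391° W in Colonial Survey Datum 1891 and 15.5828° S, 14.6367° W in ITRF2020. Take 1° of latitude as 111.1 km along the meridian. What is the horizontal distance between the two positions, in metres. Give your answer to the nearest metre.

Δφ = -15.5828° − -15.5782° = -0.0046°; Δλ = -14.6367° − -14.6391° = +0.0024°.
ΔN = Δφ × 111100 = -511.1 m; ΔE = Δλ × 111100 × cos(-15.5782°) = +0.0024 × 111100 × 0.963265 = 256.8 m.
Distance = √(ΔE² + ΔN²) = √(256.8² + (-511.1)²) = 572.0 m.

572 m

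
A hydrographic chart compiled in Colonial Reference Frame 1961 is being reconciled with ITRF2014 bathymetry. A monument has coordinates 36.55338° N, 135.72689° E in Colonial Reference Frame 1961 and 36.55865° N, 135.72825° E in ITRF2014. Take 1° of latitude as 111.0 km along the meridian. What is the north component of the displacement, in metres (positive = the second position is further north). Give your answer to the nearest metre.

Δφ = 36.55865° − 36.55338° = +0.00527°; Δλ = 135.72825° − 135.72689° = +0.00136°.
ΔN = Δφ × 111000 = 585.0 m; ΔE = Δλ × 111000 × cos(36.55338°) = +0.00136 × 111000 × 0.803302 = 121.3 m.

ΔN = 585 m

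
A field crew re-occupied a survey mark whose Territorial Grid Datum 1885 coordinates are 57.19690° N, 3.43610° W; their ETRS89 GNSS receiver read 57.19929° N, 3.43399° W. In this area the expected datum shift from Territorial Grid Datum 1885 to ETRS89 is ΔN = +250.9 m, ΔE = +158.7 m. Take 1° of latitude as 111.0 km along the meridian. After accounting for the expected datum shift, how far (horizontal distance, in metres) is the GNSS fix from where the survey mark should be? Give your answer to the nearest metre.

35 m

Observed coordinate differences: Δφ = +0.00239°, Δλ = +0.00211°.
Converting to metres (1° lat = 111000 m, cos φ = 0.541754): observed ΔN = 265.3 m, observed ΔE = 126.9 m.
Subtracting the expected shift leaves a residual of 265.3 − (250.9) = 14.4 m north and 126.9 − (158.7) = -31.8 m east.
Residual distance = √(14.4² + (-31.8)²) = 34.9 m.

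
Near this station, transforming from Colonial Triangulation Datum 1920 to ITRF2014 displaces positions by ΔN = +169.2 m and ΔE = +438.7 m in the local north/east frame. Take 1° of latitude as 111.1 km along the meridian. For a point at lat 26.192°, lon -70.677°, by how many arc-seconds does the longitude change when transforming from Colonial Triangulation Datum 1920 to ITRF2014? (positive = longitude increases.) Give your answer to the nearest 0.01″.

At latitude 26.192°, cos φ = 0.897320.
1° of longitude at this latitude = 111.1 × cos φ = 99.69 km, so Δλ = 438.7 / 99692.3 = 0.0044005° = 15.842″.

Δλ = 15.84″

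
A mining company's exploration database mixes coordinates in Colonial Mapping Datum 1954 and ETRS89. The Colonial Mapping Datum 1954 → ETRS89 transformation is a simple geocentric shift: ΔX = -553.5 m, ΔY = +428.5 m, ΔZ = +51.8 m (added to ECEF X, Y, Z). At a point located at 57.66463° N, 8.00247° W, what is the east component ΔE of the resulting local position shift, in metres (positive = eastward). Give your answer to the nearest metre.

ΔE = 347 m

At φ = 57.66463°, λ = -8.00247°: sin φ = 0.844932, cos φ = 0.534874, sin λ = -0.139216, cos λ = 0.990262.
ΔE = −sin λ·ΔX + cos λ·ΔY = −(-0.139216)·(-553.5) + (0.990262)·(428.5) = 347.27 m.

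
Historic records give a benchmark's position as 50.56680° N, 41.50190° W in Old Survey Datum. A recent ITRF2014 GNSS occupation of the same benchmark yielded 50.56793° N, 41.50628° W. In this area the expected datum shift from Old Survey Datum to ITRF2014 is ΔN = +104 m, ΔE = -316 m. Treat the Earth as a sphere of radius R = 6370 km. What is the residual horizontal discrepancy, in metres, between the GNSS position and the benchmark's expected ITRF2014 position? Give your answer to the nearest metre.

23 m

Observed coordinate differences: Δφ = +0.00113°, Δλ = -0.00438°.
Converting to metres (1° lat = 111177 m, cos φ = 0.635178): observed ΔN = 125.6 m, observed ΔE = -309.3 m.
Subtracting the expected shift leaves a residual of 125.6 − (104) = 21.6 m north and -309.3 − (-316) = 6.7 m east.
Residual distance = √(21.6² + 6.7²) = 22.6 m.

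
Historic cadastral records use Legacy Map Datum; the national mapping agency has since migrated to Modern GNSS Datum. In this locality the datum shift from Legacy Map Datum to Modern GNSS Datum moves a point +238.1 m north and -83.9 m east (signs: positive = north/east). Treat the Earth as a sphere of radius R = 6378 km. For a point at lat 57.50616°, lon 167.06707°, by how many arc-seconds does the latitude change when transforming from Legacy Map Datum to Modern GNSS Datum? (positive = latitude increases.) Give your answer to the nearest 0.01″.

On a sphere of radius R, 1 rad of latitude = R, so Δφ = ΔN / R = 238.1 / 6378000 = 3.7331e-05 rad = 7.700″.

Δφ = 7.70″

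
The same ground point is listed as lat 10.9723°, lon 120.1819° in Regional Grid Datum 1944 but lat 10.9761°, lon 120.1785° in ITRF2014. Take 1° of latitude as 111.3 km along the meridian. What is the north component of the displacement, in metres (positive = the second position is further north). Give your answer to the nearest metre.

Δφ = 10.9761° − 10.9723° = +0.0038°; Δλ = 120.1785° − 120.1819° = -0.0034°.
ΔN = Δφ × 111300 = 422.9 m; ΔE = Δλ × 111300 × cos(10.9723°) = -0.0034 × 111300 × 0.981719 = -371.5 m.

ΔN = 423 m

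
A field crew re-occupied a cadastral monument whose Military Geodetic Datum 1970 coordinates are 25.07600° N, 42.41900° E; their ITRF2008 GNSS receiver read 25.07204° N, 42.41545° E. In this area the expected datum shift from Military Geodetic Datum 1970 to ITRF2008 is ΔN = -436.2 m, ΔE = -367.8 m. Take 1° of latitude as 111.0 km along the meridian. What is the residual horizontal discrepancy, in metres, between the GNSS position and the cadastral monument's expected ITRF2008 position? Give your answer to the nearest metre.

Observed coordinate differences: Δφ = -0.00396°, Δλ = -0.00355°.
Converting to metres (1° lat = 111000 m, cos φ = 0.905746): observed ΔN = -439.6 m, observed ΔE = -356.9 m.
Subtracting the expected shift leaves a residual of -439.6 − (-436.2) = -3.4 m north and -356.9 − (-367.8) = 10.9 m east.
Residual distance = √((-3.4)² + 10.9²) = 11.4 m.

11 m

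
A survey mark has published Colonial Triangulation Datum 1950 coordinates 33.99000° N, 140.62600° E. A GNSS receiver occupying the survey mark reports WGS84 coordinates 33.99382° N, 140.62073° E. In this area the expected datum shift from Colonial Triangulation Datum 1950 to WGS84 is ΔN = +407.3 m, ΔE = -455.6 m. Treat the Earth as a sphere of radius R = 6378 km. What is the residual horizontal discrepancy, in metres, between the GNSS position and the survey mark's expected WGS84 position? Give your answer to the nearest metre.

Observed coordinate differences: Δφ = +0.00382°, Δλ = -0.00527°.
Converting to metres (1° lat = 111317 m, cos φ = 0.829135): observed ΔN = 425.2 m, observed ΔE = -486.4 m.
Subtracting the expected shift leaves a residual of 425.2 − (407.3) = 17.9 m north and -486.4 − (-455.6) = -30.8 m east.
Residual distance = √(17.9² + (-30.8)²) = 35.6 m.

36 m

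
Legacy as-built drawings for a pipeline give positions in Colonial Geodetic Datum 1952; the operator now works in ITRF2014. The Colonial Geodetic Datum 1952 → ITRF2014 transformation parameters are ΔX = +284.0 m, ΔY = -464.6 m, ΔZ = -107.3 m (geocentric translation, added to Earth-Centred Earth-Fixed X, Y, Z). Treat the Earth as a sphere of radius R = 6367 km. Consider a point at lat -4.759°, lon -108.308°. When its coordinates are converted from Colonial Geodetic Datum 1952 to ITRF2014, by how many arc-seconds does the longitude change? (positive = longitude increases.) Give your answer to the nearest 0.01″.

Δλ = 13.51″

sin φ = -0.082965, cos φ = 0.996552, sin λ = -0.949382, cos λ = -0.314125.
East component: ΔE = −sin λ·ΔX + cos λ·ΔY = −(-0.949382)(284.0) + (-0.314125)(-464.6) = 415.57 m.
1° of latitude spans πR/180 = 111125 m; at latitude φ, 1° of longitude spans that × cos φ = 110742.0 m, so Δλ = 415.57 / 110742.0 × 3600 = 13.509″.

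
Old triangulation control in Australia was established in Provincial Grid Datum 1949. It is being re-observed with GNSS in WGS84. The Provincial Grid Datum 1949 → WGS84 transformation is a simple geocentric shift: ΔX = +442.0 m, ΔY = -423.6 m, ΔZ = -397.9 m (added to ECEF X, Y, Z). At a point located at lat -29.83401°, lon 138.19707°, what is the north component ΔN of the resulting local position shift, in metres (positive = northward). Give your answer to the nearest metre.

ΔN = -650 m

The local north axis is (−sin φ cos λ, −sin φ sin λ, cos φ), giving ΔN = -163.915 − 140.471 − 345.166 = -649.55 m.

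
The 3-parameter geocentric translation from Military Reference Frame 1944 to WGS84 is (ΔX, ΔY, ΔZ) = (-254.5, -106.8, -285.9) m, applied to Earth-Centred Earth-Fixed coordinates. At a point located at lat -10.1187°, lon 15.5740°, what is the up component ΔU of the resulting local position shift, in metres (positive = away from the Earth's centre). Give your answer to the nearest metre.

ΔU = -219 m

At φ = -10.1187°, λ = 15.5740°: sin φ = -0.175688, cos φ = 0.984446, sin λ = 0.268483, cos λ = 0.963284.
ΔU = cos φ cos λ·ΔX + cos φ sin λ·ΔY + sin φ·ΔZ = (0.984446)(0.963284)(-254.5) + (0.984446)(0.268483)(-106.8) + (-0.175688)(-285.9) = -219.34 m.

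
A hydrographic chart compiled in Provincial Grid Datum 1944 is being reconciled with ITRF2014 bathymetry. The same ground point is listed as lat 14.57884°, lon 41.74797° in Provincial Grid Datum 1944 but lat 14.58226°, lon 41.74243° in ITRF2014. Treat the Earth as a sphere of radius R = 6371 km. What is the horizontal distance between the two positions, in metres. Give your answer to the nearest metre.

707 m

Δφ = 14.58226° − 14.57884° = +0.00342°; Δλ = 41.74243° − 41.74797° = -0.00554°.
1° along a meridian = πR/180 = 111195 m.
ΔN = Δφ × 111195 = 380.3 m; ΔE = Δλ × 111195 × cos(14.57884°) = -0.00554 × 111195 × 0.967802 = -596.2 m.
Distance = √(ΔE² + ΔN²) = √((-596.2)² + 380.3²) = 707.1 m.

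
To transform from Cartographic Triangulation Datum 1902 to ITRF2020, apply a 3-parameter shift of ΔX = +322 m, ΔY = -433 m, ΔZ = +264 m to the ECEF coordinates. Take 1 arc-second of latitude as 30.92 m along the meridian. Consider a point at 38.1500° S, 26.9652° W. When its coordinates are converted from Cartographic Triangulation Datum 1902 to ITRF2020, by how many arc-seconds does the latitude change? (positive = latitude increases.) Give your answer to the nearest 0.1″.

sin φ = -0.617722, cos φ = 0.786396, sin λ = -0.453449, cos λ = 0.891282.
North component: ΔN = −sin φ cos λ·ΔX − sin φ sin λ·ΔY + cos φ·ΔZ = −(-0.617722)(0.891282)(322) − (-0.617722)(-0.453449)(-433) + (0.786396)(264) = 506.18 m.
1° of latitude spans 3600 × 30.92 = 111312 m, so Δφ = 506.18 / 111312 × 3600 = 16.371″.

Δφ = 16.4″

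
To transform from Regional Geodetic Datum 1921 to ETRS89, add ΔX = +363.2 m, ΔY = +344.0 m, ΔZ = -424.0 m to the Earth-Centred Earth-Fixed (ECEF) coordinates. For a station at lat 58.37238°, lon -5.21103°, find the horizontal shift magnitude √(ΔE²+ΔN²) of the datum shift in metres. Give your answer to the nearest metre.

628 m

At φ = 58.37238°, λ = -5.21103°: sin φ = 0.851474, cos φ = 0.524396, sin λ = -0.090824, cos λ = 0.995867.
ΔE = −sin λ·ΔX + cos λ·ΔY = −(-0.090824)·(363.2) + (0.995867)·(344.0) = 375.57 m.
ΔN = −sin φ cos λ·ΔX − sin φ sin λ·ΔY + cos φ·ΔZ = −(0.851474)(0.995867)(363.2) − (0.851474)(-0.090824)(344.0) + (0.524396)(-424.0) = -503.72 m.
Horizontal magnitude = √(ΔE² + ΔN²) = √(375.57² + (-503.72)²) = 628.32 m.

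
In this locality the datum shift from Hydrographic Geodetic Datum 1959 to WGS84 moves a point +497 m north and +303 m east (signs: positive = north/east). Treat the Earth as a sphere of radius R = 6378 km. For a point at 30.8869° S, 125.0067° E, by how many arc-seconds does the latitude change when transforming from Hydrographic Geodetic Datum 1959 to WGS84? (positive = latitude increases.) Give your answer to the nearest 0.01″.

On a sphere of radius R, 1 rad of latitude = R, so Δφ = ΔN / R = 497.0 / 6378000 = 7.7924e-05 rad = 16.073″.

Δφ = 16.07″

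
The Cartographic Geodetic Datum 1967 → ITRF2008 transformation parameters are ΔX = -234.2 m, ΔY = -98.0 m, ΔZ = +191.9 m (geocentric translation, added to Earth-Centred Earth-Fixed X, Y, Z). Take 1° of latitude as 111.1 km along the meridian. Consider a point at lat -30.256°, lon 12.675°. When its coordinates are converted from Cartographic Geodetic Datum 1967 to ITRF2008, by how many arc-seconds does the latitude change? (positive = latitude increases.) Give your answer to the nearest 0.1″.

sin φ = -0.503864, cos φ = 0.863783, sin λ = 0.219421, cos λ = 0.975630.
North component: ΔN = −sin φ cos λ·ΔX − sin φ sin λ·ΔY + cos φ·ΔZ = −(-0.503864)(0.975630)(-234.2) − (-0.503864)(0.219421)(-98.0) + (0.863783)(191.9) = 39.80 m.
1° of latitude spans 111100 m, so Δφ = 39.80 / 111100 × 3600 = 1.290″.

Δφ = 1.3″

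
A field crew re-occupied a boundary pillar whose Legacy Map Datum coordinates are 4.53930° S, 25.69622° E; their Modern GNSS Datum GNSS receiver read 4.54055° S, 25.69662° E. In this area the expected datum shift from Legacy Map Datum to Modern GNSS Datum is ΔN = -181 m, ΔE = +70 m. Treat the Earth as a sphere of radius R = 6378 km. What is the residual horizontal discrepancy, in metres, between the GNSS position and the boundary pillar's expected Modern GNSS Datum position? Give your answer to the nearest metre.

49 m

Observed coordinate differences: Δφ = -0.00125°, Δλ = +0.00040°.
Converting to metres (1° lat = 111317 m, cos φ = 0.996863): observed ΔN = -139.1 m, observed ΔE = 44.4 m.
Subtracting the expected shift leaves a residual of -139.1 − (-181) = 41.9 m north and 44.4 − (70) = -25.6 m east.
Residual distance = √(41.9² + (-25.6)²) = 49.1 m.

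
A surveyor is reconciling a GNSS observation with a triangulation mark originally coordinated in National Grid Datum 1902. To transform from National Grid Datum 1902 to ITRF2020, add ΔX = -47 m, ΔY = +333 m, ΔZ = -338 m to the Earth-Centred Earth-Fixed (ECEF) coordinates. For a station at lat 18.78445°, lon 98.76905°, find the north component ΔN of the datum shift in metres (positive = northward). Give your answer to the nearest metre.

The local north axis is (−sin φ cos λ, −sin φ sin λ, cos φ), giving ΔN = -2.307 − 105.976 − 319.997 = -428.28 m.

ΔN = -428 m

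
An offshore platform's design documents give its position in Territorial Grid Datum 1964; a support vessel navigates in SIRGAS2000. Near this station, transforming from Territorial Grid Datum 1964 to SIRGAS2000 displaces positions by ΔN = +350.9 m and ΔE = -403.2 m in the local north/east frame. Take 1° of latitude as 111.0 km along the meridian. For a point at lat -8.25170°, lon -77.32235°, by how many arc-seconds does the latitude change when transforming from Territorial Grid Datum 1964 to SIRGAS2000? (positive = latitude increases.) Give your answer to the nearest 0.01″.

1° of latitude = 111.0 km, so Δφ = 350.9 / 111000 = 0.0031613° = 11.381″.

Δφ = 11.38″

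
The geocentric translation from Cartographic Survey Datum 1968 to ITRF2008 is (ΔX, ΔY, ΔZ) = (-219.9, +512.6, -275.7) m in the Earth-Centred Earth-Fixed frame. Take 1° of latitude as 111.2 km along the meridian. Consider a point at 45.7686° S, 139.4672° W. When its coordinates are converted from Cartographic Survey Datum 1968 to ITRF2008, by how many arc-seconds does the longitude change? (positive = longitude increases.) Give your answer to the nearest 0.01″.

sin φ = -0.716528, cos φ = 0.697558, sin λ = -0.649883, cos λ = -0.760034.
East component: ΔE = −sin λ·ΔX + cos λ·ΔY = −(-0.649883)(-219.9) + (-0.760034)(512.6) = -532.50 m.
1° of latitude spans 111200 m; at latitude φ, 1° of longitude spans that × cos φ = 77568.4 m, so Δλ = -532.50 / 77568.4 × 3600 = -24.714″.

Δλ = -24.71″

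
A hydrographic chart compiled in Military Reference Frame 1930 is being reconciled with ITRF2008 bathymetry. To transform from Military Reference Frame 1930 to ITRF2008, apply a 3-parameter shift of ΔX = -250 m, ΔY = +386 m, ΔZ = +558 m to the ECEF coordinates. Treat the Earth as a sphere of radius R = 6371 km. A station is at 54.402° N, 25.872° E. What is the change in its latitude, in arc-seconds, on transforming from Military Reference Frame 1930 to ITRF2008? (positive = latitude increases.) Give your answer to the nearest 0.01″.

sin φ = 0.813121, cos φ = 0.582095, sin λ = 0.436362, cos λ = 0.899771.
North component: ΔN = −sin φ cos λ·ΔX − sin φ sin λ·ΔY + cos φ·ΔZ = −(0.813121)(0.899771)(-250) − (0.813121)(0.436362)(386) + (0.582095)(558) = 370.76 m.
1° of latitude spans πR/180 = 111195 m, so Δφ = 370.76 / 111195 × 3600 = 12.003″.

Δφ = 12.00″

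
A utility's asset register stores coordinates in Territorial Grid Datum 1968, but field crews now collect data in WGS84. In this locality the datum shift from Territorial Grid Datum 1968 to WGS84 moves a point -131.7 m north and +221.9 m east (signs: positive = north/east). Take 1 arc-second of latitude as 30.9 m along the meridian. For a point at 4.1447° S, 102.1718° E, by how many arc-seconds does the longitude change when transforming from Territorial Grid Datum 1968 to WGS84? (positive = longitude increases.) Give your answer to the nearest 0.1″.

At latitude -4.1447°, cos φ = 0.997385.
1″ of longitude at this latitude = 30.90 × cos φ = 30.8192 m, so Δλ = 221.9 / 30.8192 = 7.200″.

Δλ = 7.2″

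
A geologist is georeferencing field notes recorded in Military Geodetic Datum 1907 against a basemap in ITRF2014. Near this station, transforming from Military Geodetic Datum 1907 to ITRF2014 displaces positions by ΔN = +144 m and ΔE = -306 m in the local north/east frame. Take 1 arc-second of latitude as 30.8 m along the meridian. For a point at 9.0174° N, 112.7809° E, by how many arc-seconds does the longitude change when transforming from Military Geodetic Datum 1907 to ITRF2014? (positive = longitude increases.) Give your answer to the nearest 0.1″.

Δλ = -10.1″

At latitude 9.0174°, cos φ = 0.987641.
1″ of longitude at this latitude = 30.80 × cos φ = 30.4193 m, so Δλ = -306.0 / 30.4193 = -10.059″.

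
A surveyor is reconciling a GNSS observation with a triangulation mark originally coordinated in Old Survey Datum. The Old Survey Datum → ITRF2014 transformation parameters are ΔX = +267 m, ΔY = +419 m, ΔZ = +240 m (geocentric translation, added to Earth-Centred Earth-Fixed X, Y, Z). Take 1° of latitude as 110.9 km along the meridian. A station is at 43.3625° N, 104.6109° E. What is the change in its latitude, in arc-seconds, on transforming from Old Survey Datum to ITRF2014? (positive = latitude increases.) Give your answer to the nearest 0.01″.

sin φ = 0.686612, cos φ = 0.727024, sin λ = 0.967661, cos λ = -0.252253.
North component: ΔN = −sin φ cos λ·ΔX − sin φ sin λ·ΔY + cos φ·ΔZ = −(0.686612)(-0.252253)(267) − (0.686612)(0.967661)(419) + (0.727024)(240) = -57.66 m.
1° of latitude spans 110900 m, so Δφ = -57.66 / 110900 × 3600 = -1.872″.

Δφ = -1.87″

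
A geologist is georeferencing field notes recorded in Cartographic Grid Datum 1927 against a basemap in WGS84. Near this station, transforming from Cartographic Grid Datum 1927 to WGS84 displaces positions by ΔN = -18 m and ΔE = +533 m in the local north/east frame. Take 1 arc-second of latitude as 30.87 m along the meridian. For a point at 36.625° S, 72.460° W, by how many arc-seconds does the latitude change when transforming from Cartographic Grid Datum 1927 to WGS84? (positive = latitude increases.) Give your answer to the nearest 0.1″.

1″ of latitude = 30.87 m, so Δφ = -18.0 / 30.87 = -0.583″.

Δφ = -0.6″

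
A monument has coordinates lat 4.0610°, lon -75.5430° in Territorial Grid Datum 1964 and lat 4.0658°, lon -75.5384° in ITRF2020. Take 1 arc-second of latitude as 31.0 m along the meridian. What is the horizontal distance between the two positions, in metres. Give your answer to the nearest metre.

Δφ = 4.0658° − 4.0610° = +0.0048°; Δλ = -75.5384° − -75.5430° = +0.0046°.
1° of latitude = 3600 × 31.00 = 111600 m.
ΔN = Δφ × 111600 = 535.7 m; ΔE = Δλ × 111600 × cos(4.0610°) = +0.0046 × 111600 × 0.997489 = 512.1 m.
Distance = √(ΔE² + ΔN²) = √(512.1² + 535.7²) = 741.1 m.

741 m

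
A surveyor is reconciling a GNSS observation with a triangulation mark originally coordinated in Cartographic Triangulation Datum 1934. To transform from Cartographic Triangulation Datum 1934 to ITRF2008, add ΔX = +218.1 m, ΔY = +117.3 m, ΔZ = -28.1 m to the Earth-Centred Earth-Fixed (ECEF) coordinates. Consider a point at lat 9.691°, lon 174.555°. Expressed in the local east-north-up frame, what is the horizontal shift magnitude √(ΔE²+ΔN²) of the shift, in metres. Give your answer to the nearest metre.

138 m

At φ = 9.691°, λ = 174.555°: sin φ = 0.168335, cos φ = 0.985730, sin λ = 0.094890, cos λ = -0.995488.
ΔE = −sin λ·ΔX + cos λ·ΔY = −(0.094890)·(218.1) + (-0.995488)·(117.3) = -137.47 m.
ΔN = −sin φ cos λ·ΔX − sin φ sin λ·ΔY + cos φ·ΔZ = −(0.168335)(-0.995488)(218.1) − (0.168335)(0.094890)(117.3) + (0.985730)(-28.1) = 6.98 m.
Horizontal magnitude = √(ΔE² + ΔN²) = √((-137.47)² + 6.98²) = 137.64 m.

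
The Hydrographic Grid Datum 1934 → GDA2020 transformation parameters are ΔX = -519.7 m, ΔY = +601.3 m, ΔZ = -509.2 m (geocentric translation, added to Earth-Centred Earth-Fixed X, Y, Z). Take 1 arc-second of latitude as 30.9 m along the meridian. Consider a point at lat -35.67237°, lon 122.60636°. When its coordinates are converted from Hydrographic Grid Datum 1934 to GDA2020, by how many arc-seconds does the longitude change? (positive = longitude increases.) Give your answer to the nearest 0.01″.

Δλ = 4.53″

sin φ = -0.583150, cos φ = 0.812365, sin λ = 0.842393, cos λ = -0.538864.
East component: ΔE = −sin λ·ΔX + cos λ·ΔY = −(0.842393)(-519.7) + (-0.538864)(601.3) = 113.77 m.
1° of latitude spans 3600 × 30.90 = 111240 m; at latitude φ, 1° of longitude spans that × cos φ = 90367.5 m, so Δλ = 113.77 / 90367.5 × 3600 = 4.532″.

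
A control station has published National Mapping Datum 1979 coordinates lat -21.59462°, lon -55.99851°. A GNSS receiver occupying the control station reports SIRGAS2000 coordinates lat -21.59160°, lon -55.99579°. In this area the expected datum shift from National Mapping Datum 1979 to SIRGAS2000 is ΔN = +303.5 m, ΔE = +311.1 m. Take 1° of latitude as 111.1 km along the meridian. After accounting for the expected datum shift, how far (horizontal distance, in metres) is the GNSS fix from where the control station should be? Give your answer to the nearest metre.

Observed coordinate differences: Δφ = +0.00302°, Δλ = +0.00272°.
Converting to metres (1° lat = 111100 m, cos φ = 0.929811): observed ΔN = 335.5 m, observed ΔE = 281.0 m.
Subtracting the expected shift leaves a residual of 335.5 − (303.5) = 32.0 m north and 281.0 − (311.1) = -30.1 m east.
Residual distance = √(32.0² + (-30.1)²) = 44.0 m.

44 m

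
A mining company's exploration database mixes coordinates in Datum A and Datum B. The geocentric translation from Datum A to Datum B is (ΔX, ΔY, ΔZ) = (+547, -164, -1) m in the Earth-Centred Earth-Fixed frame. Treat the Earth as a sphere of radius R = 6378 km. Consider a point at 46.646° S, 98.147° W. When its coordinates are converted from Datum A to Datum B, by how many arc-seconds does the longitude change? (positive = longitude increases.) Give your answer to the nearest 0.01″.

sin φ = -0.727126, cos φ = 0.686504, sin λ = -0.989908, cos λ = -0.141713.
East component: ΔE = −sin λ·ΔX + cos λ·ΔY = −(-0.989908)(547) + (-0.141713)(-164) = 564.72 m.
1° of latitude spans πR/180 = 111317 m; at latitude φ, 1° of longitude spans that × cos φ = 76419.6 m, so Δλ = 564.72 / 76419.6 × 3600 = 26.603″.

Δλ = 26.60″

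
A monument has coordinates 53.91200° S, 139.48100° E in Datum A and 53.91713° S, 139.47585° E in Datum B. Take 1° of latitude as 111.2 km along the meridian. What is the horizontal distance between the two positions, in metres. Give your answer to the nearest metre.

663 m

Δφ = -53.91713° − -53.91200° = -0.00513°; Δλ = 139.47585° − 139.48100° = -0.00515°.
ΔN = Δφ × 111200 = -570.5 m; ΔE = Δλ × 111200 × cos(-53.91200°) = -0.00515 × 111200 × 0.589027 = -337.3 m.
Distance = √(ΔE² + ΔN²) = √((-337.3)² + (-570.5)²) = 662.7 m.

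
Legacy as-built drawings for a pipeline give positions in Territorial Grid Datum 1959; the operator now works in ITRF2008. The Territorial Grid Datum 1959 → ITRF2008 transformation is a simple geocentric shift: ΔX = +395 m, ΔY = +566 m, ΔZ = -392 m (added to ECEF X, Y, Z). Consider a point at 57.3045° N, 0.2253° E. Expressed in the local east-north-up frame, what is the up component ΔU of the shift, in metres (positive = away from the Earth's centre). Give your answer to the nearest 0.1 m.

The local up (radial) axis is (cos φ cos λ, cos φ sin λ, sin φ), giving ΔU = 213.367 + 1.202 − 329.889 = -115.32 m.

ΔU = -115.3 m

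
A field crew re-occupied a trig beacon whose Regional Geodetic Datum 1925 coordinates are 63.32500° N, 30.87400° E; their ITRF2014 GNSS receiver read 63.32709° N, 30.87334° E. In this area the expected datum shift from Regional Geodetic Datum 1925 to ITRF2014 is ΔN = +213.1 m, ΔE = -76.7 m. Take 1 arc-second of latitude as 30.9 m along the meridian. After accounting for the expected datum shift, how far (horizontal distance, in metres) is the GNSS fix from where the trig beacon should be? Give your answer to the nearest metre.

Observed coordinate differences: Δφ = +0.00209°, Δλ = -0.00066°.
Converting to metres (1° lat = 111240 m, cos φ = 0.448929): observed ΔN = 232.5 m, observed ΔE = -33.0 m.
Subtracting the expected shift leaves a residual of 232.5 − (213.1) = 19.4 m north and -33.0 − (-76.7) = 43.7 m east.
Residual distance = √(19.4² + 43.7²) = 47.8 m.

48 m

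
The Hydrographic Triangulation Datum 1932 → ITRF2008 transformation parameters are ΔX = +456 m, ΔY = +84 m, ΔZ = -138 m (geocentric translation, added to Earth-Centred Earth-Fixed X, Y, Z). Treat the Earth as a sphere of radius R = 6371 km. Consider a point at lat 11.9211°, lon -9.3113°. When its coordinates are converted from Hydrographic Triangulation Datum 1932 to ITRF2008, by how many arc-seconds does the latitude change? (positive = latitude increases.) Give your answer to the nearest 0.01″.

Δφ = -7.29″

sin φ = 0.206565, cos φ = 0.978433, sin λ = -0.161798, cos λ = 0.986824.
North component: ΔN = −sin φ cos λ·ΔX − sin φ sin λ·ΔY + cos φ·ΔZ = −(0.206565)(0.986824)(456) − (0.206565)(-0.161798)(84) + (0.978433)(-138) = -225.17 m.
1° of latitude spans πR/180 = 111195 m, so Δφ = -225.17 / 111195 × 3600 = -7.290″.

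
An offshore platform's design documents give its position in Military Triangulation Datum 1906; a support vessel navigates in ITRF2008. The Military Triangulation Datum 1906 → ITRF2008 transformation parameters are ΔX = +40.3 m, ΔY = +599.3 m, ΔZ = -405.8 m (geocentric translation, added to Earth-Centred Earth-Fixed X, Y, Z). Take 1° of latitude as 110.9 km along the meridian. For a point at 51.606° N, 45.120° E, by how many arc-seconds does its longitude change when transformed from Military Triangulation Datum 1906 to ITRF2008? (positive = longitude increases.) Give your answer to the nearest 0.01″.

Δλ = 20.61″

sin φ = 0.783758, cos φ = 0.621066, sin λ = 0.708586, cos λ = 0.705624.
East component: ΔE = −sin λ·ΔX + cos λ·ΔY = −(0.708586)(40.3) + (0.705624)(599.3) = 394.32 m.
1° of latitude spans 110900 m; at latitude φ, 1° of longitude spans that × cos φ = 68876.2 m, so Δλ = 394.32 / 68876.2 × 3600 = 20.610″.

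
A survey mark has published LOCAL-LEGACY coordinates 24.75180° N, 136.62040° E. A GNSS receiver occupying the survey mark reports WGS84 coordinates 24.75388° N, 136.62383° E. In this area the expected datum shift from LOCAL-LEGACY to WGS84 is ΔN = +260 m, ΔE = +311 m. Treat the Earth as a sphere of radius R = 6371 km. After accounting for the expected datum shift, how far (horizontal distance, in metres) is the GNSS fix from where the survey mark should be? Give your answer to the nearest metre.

Observed coordinate differences: Δφ = +0.00208°, Δλ = +0.00343°.
Converting to metres (1° lat = 111195 m, cos φ = 0.908130): observed ΔN = 231.3 m, observed ΔE = 346.4 m.
Subtracting the expected shift leaves a residual of 231.3 − (260) = -28.7 m north and 346.4 − (311) = 35.4 m east.
Residual distance = √((-28.7)² + 35.4²) = 45.6 m.

46 m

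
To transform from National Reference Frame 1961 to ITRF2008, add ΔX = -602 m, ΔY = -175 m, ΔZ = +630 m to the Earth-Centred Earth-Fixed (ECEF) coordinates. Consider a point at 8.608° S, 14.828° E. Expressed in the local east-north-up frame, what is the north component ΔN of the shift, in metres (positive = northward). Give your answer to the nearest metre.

The local north axis is (−sin φ cos λ, −sin φ sin λ, cos φ), giving ΔN = -87.103 − 6.703 + 622.903 = 529.10 m.

ΔN = 529 m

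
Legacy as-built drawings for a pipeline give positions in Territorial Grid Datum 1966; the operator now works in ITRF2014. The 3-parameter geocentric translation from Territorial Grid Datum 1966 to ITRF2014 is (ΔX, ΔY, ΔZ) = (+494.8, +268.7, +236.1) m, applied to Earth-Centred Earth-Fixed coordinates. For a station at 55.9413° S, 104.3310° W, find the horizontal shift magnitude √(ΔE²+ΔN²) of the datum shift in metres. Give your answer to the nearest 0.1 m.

At φ = -55.9413°, λ = -104.3310°: sin φ = -0.828464, cos φ = 0.560042, sin λ = -0.968882, cos λ = -0.247523.
ΔE = −sin λ·ΔX + cos λ·ΔY = −(-0.968882)·(494.8) + (-0.247523)·(268.7) = 412.89 m.
ΔN = −sin φ cos λ·ΔX − sin φ sin λ·ΔY + cos φ·ΔZ = −(-0.828464)(-0.247523)(494.8) − (-0.828464)(-0.968882)(268.7) + (0.560042)(236.1) = -184.92 m.
Horizontal magnitude = √(ΔE² + ΔN²) = √(412.89² + (-184.92)²) = 452.41 m.

452.4 m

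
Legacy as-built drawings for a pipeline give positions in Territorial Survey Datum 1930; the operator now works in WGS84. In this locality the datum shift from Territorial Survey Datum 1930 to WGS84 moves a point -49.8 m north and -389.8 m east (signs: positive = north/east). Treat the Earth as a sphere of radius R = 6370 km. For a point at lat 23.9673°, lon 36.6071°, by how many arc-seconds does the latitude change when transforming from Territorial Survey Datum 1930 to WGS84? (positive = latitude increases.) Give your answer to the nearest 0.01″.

On a sphere of radius R, 1 rad of latitude = R, so Δφ = ΔN / R = -49.8 / 6370000 = -7.8179e-06 rad = -1.613″.

Δφ = -1.61″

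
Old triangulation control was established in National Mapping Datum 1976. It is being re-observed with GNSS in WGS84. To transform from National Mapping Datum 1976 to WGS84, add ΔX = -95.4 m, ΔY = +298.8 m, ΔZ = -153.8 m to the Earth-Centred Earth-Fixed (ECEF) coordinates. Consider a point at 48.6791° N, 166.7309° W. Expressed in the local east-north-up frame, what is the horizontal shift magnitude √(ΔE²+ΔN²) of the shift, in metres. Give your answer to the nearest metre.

The local east axis at (φ, λ) is (−sin λ, cos λ, 0), so ΔE = −sin(-166.7309°)·(-95.4) + cos(-166.7309°)·298.8 = -312.72 m.
The local north axis is (−sin φ cos λ, −sin φ sin λ, cos φ), giving ΔN = -69.735 + 51.507 − 101.550 = -119.78 m.
Horizontal magnitude = √(ΔE² + ΔN²) = √((-312.72)² + (-119.78)²) = 334.87 m.

335 m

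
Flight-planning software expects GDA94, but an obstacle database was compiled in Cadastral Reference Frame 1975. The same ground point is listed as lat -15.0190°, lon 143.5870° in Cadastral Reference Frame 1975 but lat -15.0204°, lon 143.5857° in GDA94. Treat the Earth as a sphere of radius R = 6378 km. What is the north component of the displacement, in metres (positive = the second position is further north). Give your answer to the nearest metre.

ΔN = -156 m

Δφ = -15.0204° − -15.0190° = -0.0014°; Δλ = 143.5857° − 143.5870° = -0.0013°.
1° along a meridian = πR/180 = 111317 m.
ΔN = Δφ × 111317 = -155.8 m; ΔE = Δλ × 111317 × cos(-15.0190°) = -0.0013 × 111317 × 0.965840 = -139.8 m.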